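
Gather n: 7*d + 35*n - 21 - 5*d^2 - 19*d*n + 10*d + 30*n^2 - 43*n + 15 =-5*d^2 + 17*d + 30*n^2 + n*(-19*d - 8) - 6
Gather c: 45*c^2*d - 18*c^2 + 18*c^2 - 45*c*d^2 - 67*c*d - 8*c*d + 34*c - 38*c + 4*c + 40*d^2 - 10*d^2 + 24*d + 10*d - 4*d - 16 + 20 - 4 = 45*c^2*d + c*(-45*d^2 - 75*d) + 30*d^2 + 30*d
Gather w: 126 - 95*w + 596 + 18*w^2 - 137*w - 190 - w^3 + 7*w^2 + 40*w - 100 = -w^3 + 25*w^2 - 192*w + 432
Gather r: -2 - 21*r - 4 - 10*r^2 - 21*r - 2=-10*r^2 - 42*r - 8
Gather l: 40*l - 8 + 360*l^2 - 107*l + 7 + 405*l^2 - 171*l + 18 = 765*l^2 - 238*l + 17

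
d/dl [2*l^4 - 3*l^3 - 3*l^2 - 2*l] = 8*l^3 - 9*l^2 - 6*l - 2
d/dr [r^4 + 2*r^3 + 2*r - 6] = 4*r^3 + 6*r^2 + 2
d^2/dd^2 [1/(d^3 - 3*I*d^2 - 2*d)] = 2*(3*d*(-d + I)*(-d^2 + 3*I*d + 2) - (-3*d^2 + 6*I*d + 2)^2)/(d^3*(-d^2 + 3*I*d + 2)^3)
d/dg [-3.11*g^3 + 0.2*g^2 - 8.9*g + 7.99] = -9.33*g^2 + 0.4*g - 8.9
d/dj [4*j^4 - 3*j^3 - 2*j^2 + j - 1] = 16*j^3 - 9*j^2 - 4*j + 1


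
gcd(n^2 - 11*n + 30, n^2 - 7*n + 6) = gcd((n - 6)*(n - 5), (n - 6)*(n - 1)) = n - 6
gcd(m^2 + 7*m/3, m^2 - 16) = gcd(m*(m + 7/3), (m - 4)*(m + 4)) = 1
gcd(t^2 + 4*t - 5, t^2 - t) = t - 1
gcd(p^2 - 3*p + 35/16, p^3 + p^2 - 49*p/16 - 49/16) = p - 7/4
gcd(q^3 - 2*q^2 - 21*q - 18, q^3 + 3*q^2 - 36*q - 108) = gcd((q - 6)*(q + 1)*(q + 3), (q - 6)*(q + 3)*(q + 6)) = q^2 - 3*q - 18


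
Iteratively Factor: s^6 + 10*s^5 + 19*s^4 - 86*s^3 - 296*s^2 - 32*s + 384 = (s + 2)*(s^5 + 8*s^4 + 3*s^3 - 92*s^2 - 112*s + 192) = (s + 2)*(s + 4)*(s^4 + 4*s^3 - 13*s^2 - 40*s + 48) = (s + 2)*(s + 4)^2*(s^3 - 13*s + 12) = (s - 1)*(s + 2)*(s + 4)^2*(s^2 + s - 12) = (s - 1)*(s + 2)*(s + 4)^3*(s - 3)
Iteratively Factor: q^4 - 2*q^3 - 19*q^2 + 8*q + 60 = (q + 2)*(q^3 - 4*q^2 - 11*q + 30) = (q - 5)*(q + 2)*(q^2 + q - 6) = (q - 5)*(q - 2)*(q + 2)*(q + 3)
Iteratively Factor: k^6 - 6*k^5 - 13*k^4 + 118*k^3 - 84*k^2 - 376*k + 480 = (k - 3)*(k^5 - 3*k^4 - 22*k^3 + 52*k^2 + 72*k - 160) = (k - 3)*(k + 4)*(k^4 - 7*k^3 + 6*k^2 + 28*k - 40) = (k - 3)*(k - 2)*(k + 4)*(k^3 - 5*k^2 - 4*k + 20) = (k - 3)*(k - 2)^2*(k + 4)*(k^2 - 3*k - 10) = (k - 5)*(k - 3)*(k - 2)^2*(k + 4)*(k + 2)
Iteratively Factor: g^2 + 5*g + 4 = (g + 4)*(g + 1)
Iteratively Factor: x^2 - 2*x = (x)*(x - 2)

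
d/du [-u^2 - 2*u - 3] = -2*u - 2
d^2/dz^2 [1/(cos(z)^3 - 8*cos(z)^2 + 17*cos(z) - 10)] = ((71*cos(z) - 64*cos(2*z) + 9*cos(3*z))*(cos(z)^3 - 8*cos(z)^2 + 17*cos(z) - 10)/4 + 2*(3*cos(z)^2 - 16*cos(z) + 17)^2*sin(z)^2)/(cos(z)^3 - 8*cos(z)^2 + 17*cos(z) - 10)^3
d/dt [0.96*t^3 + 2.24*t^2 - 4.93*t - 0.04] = 2.88*t^2 + 4.48*t - 4.93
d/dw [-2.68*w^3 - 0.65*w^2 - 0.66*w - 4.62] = -8.04*w^2 - 1.3*w - 0.66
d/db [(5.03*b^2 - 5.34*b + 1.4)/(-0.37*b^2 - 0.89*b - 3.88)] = (-6.4525*b^2 - 37.9968*b + 21.9652)/(0.1369*b^4 + 0.6586*b^3 + 3.6633*b^2 + 6.9064*b + 15.0544)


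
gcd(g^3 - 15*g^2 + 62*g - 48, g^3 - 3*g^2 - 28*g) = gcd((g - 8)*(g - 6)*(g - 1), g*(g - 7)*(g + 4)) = 1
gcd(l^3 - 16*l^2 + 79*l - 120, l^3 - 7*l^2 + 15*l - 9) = l - 3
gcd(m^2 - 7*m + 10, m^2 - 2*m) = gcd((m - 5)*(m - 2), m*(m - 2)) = m - 2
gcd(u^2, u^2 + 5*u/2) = u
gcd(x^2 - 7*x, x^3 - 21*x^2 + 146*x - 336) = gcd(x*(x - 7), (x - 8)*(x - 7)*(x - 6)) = x - 7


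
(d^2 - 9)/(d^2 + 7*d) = (d^2 - 9)/(d*(d + 7))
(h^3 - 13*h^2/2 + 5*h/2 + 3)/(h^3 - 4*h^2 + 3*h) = (h^2 - 11*h/2 - 3)/(h*(h - 3))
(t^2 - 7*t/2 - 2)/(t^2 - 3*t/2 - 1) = (t - 4)/(t - 2)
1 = 1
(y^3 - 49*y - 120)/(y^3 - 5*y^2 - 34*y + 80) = (y + 3)/(y - 2)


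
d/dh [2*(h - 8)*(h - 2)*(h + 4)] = 6*h^2 - 24*h - 48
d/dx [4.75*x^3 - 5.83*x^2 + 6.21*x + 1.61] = 14.25*x^2 - 11.66*x + 6.21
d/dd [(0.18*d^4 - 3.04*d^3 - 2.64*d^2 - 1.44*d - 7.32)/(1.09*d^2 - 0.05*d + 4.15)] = (0.3924*d^5 - 3.3406*d^4 + 3.292*d^3 - 36.1464*d^2 - 5.9544*d - 6.342)/(1.1881*d^4 - 0.109*d^3 + 9.0495*d^2 - 0.415*d + 17.2225)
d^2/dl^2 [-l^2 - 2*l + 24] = -2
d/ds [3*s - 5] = 3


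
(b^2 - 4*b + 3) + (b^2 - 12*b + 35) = 2*b^2 - 16*b + 38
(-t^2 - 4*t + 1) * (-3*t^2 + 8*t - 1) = 3*t^4 + 4*t^3 - 34*t^2 + 12*t - 1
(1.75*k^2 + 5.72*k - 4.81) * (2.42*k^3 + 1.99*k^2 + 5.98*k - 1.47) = 4.235*k^5 + 17.3249*k^4 + 10.2076*k^3 + 22.0612*k^2 - 37.1722*k + 7.0707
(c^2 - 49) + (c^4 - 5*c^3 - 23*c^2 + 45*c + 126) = c^4 - 5*c^3 - 22*c^2 + 45*c + 77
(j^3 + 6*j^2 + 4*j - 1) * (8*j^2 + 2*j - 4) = 8*j^5 + 50*j^4 + 40*j^3 - 24*j^2 - 18*j + 4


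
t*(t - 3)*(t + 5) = t^3 + 2*t^2 - 15*t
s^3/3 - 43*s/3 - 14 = (s/3 + 1/3)*(s - 7)*(s + 6)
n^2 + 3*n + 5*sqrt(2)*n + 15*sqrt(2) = (n + 3)*(n + 5*sqrt(2))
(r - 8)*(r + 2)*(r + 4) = r^3 - 2*r^2 - 40*r - 64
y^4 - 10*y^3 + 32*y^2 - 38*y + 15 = (y - 5)*(y - 3)*(y - 1)^2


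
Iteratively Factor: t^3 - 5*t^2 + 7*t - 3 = (t - 3)*(t^2 - 2*t + 1) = (t - 3)*(t - 1)*(t - 1)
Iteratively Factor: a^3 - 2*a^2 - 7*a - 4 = (a + 1)*(a^2 - 3*a - 4) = (a - 4)*(a + 1)*(a + 1)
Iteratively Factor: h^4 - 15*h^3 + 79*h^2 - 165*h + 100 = (h - 5)*(h^3 - 10*h^2 + 29*h - 20) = (h - 5)*(h - 4)*(h^2 - 6*h + 5) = (h - 5)*(h - 4)*(h - 1)*(h - 5)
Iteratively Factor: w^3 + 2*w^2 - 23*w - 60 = (w + 4)*(w^2 - 2*w - 15) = (w - 5)*(w + 4)*(w + 3)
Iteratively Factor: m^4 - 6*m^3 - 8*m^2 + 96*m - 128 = (m - 4)*(m^3 - 2*m^2 - 16*m + 32) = (m - 4)*(m + 4)*(m^2 - 6*m + 8) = (m - 4)*(m - 2)*(m + 4)*(m - 4)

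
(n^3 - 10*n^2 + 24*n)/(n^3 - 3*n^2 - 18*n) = (n - 4)/(n + 3)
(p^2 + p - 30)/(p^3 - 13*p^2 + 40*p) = (p + 6)/(p*(p - 8))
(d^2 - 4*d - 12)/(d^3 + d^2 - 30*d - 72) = (d + 2)/(d^2 + 7*d + 12)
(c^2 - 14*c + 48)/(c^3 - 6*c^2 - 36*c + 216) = (c - 8)/(c^2 - 36)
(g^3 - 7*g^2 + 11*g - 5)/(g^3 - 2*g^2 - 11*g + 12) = (g^2 - 6*g + 5)/(g^2 - g - 12)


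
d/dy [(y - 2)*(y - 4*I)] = 2*y - 2 - 4*I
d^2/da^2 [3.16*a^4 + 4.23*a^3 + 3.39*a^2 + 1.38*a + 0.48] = 37.92*a^2 + 25.38*a + 6.78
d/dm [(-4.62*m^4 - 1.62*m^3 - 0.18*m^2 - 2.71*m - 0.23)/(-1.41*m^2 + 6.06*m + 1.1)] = (13.0284*m^5 - 81.7074*m^4 - 39.9624*m^3 - 10.2579*m^2 - 1.0446*m - 1.5872)/(1.9881*m^4 - 17.0892*m^3 + 33.6216*m^2 + 13.332*m + 1.21)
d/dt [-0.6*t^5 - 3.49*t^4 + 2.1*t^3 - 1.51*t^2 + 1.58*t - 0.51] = -3.0*t^4 - 13.96*t^3 + 6.3*t^2 - 3.02*t + 1.58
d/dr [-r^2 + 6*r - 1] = 6 - 2*r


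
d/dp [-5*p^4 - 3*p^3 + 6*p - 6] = -20*p^3 - 9*p^2 + 6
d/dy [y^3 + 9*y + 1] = 3*y^2 + 9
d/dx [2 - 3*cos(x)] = 3*sin(x)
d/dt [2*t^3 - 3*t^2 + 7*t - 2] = 6*t^2 - 6*t + 7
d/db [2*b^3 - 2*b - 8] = 6*b^2 - 2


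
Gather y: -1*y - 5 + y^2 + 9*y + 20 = y^2 + 8*y + 15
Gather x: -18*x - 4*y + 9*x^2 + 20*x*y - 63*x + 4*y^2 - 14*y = 9*x^2 + x*(20*y - 81) + 4*y^2 - 18*y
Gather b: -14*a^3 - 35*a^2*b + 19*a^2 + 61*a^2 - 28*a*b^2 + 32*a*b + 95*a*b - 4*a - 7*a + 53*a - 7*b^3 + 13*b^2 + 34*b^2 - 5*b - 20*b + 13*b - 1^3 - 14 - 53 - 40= -14*a^3 + 80*a^2 + 42*a - 7*b^3 + b^2*(47 - 28*a) + b*(-35*a^2 + 127*a - 12) - 108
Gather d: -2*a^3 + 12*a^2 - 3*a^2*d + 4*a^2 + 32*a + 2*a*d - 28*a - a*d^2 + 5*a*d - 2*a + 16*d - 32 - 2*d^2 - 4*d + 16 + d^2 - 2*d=-2*a^3 + 16*a^2 + 2*a + d^2*(-a - 1) + d*(-3*a^2 + 7*a + 10) - 16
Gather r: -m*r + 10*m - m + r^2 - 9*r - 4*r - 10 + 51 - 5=9*m + r^2 + r*(-m - 13) + 36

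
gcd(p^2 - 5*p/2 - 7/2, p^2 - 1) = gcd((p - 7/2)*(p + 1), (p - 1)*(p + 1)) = p + 1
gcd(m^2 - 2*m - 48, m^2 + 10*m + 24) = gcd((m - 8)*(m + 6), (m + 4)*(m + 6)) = m + 6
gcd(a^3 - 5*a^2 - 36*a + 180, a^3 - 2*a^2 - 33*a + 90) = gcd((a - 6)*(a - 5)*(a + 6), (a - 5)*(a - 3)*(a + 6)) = a^2 + a - 30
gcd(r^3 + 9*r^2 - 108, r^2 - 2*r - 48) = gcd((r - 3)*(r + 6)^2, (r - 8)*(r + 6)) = r + 6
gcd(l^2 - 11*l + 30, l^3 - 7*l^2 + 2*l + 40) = l - 5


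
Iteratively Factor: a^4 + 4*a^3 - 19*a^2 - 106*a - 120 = (a + 4)*(a^3 - 19*a - 30) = (a - 5)*(a + 4)*(a^2 + 5*a + 6) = (a - 5)*(a + 2)*(a + 4)*(a + 3)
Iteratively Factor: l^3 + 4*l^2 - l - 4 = (l + 4)*(l^2 - 1) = (l - 1)*(l + 4)*(l + 1)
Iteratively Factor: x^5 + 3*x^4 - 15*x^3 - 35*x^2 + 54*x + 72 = (x + 4)*(x^4 - x^3 - 11*x^2 + 9*x + 18) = (x + 3)*(x + 4)*(x^3 - 4*x^2 + x + 6) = (x - 2)*(x + 3)*(x + 4)*(x^2 - 2*x - 3) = (x - 3)*(x - 2)*(x + 3)*(x + 4)*(x + 1)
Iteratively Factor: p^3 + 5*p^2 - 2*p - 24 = (p + 4)*(p^2 + p - 6) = (p + 3)*(p + 4)*(p - 2)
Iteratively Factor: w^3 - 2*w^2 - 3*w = (w - 3)*(w^2 + w) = (w - 3)*(w + 1)*(w)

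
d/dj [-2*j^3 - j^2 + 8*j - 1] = -6*j^2 - 2*j + 8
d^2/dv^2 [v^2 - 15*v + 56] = 2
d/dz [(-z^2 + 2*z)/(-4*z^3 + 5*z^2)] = 2*(-2*z^2 + 8*z - 5)/(z^2*(16*z^2 - 40*z + 25))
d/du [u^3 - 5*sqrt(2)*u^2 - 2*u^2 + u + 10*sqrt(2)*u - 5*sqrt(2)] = 3*u^2 - 10*sqrt(2)*u - 4*u + 1 + 10*sqrt(2)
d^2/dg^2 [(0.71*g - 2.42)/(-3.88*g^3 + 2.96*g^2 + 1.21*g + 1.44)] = (-64.131744*g^5 + 486.105024*g^4 - 463.799544*g^3 + 11.446992*g^2 + 151.2888*g - 11.069564)/(58.411072*g^9 - 133.683072*g^8 + 47.337552*g^7 - 7.58969600000002*g^6 + 84.466188*g^5 - 10.288248*g^4 - 8.579881*g^3 - 24.73848*g^2 - 7.527168*g - 2.985984)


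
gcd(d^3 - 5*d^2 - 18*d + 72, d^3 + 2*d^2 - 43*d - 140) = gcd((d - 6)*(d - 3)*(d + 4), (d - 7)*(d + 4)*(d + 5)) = d + 4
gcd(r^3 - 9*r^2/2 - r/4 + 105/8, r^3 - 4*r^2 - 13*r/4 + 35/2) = r^2 - 6*r + 35/4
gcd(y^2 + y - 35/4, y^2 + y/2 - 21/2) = y + 7/2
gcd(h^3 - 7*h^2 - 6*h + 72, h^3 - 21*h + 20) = h - 4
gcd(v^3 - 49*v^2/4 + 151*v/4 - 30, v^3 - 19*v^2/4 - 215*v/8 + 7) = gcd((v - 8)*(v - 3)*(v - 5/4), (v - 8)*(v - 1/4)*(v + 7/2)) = v - 8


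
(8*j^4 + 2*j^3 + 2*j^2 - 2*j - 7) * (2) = 16*j^4 + 4*j^3 + 4*j^2 - 4*j - 14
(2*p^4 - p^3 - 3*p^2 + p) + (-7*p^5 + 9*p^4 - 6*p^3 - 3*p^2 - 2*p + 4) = -7*p^5 + 11*p^4 - 7*p^3 - 6*p^2 - p + 4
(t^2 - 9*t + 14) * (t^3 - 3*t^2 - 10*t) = t^5 - 12*t^4 + 31*t^3 + 48*t^2 - 140*t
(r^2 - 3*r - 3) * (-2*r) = -2*r^3 + 6*r^2 + 6*r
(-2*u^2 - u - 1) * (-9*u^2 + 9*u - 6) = 18*u^4 - 9*u^3 + 12*u^2 - 3*u + 6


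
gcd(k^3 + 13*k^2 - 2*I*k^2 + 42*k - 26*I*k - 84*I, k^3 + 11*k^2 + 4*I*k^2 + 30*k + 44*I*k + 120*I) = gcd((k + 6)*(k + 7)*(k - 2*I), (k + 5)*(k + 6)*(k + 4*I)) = k + 6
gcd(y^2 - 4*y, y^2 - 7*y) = y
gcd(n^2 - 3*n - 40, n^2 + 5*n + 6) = 1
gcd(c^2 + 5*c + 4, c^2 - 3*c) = 1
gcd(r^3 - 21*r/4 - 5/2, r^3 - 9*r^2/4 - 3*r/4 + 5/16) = r^2 - 2*r - 5/4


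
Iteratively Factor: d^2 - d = (d)*(d - 1)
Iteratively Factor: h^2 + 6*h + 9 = (h + 3)*(h + 3)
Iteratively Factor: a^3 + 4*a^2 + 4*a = (a)*(a^2 + 4*a + 4) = a*(a + 2)*(a + 2)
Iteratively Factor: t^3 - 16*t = (t)*(t^2 - 16) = t*(t + 4)*(t - 4)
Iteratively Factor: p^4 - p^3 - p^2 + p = (p - 1)*(p^3 - p) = p*(p - 1)*(p^2 - 1) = p*(p - 1)^2*(p + 1)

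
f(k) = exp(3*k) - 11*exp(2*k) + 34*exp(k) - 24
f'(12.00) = 12933111886192392.03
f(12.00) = 4310940172305405.86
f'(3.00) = 16116.73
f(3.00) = 4324.28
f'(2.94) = 13076.13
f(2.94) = 3451.50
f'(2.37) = 1518.60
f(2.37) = 305.08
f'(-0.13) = 14.92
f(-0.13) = -1.95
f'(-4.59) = 0.34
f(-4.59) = -23.66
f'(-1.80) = 5.03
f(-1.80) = -18.68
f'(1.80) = 64.75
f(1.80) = 0.51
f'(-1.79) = 5.08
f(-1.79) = -18.63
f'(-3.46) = 1.05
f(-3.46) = -22.94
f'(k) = 3*exp(3*k) - 22*exp(2*k) + 34*exp(k)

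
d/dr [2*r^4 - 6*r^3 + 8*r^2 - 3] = 2*r*(4*r^2 - 9*r + 8)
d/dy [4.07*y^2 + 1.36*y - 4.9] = 8.14*y + 1.36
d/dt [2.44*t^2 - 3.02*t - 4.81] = 4.88*t - 3.02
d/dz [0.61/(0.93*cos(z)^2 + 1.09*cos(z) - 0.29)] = (1.1346*cos(z) + 0.6649)*sin(z)/(0.93*cos(z)^2 + 1.09*cos(z) - 0.29)^2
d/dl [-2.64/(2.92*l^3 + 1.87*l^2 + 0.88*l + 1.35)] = (23.1264*l^2 + 9.8736*l + 2.3232)/(2.92*l^3 + 1.87*l^2 + 0.88*l + 1.35)^2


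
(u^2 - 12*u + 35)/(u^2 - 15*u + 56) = (u - 5)/(u - 8)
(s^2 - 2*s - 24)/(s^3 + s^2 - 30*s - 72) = 1/(s + 3)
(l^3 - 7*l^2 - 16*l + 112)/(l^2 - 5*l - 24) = (-l^3 + 7*l^2 + 16*l - 112)/(-l^2 + 5*l + 24)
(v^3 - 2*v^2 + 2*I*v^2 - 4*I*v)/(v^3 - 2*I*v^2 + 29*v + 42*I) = v*(v - 2)/(v^2 - 4*I*v + 21)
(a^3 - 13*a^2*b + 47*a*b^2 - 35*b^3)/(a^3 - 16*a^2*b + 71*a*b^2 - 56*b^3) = (a - 5*b)/(a - 8*b)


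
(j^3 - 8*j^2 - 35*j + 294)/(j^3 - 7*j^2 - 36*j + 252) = (j - 7)/(j - 6)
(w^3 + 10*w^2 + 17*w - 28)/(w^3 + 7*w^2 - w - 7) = (w + 4)/(w + 1)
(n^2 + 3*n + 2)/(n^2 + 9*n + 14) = (n + 1)/(n + 7)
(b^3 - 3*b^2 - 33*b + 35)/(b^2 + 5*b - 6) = (b^2 - 2*b - 35)/(b + 6)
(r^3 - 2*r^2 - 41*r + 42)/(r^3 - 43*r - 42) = (r - 1)/(r + 1)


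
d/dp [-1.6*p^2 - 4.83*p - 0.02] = -3.2*p - 4.83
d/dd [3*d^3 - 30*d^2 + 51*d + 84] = 9*d^2 - 60*d + 51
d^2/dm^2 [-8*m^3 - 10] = -48*m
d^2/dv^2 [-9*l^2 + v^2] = 2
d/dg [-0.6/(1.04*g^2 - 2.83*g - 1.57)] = (1.248*g - 1.698)/(-1.04*g^2 + 2.83*g + 1.57)^2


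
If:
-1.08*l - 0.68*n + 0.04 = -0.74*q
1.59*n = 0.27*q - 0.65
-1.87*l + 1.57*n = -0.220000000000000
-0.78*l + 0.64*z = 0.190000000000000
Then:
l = -0.40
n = -0.61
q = -1.19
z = -0.19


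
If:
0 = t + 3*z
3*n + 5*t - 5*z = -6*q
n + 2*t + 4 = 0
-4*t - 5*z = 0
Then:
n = -4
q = 2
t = 0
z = 0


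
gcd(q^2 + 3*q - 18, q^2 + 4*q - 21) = q - 3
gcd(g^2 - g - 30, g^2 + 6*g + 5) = g + 5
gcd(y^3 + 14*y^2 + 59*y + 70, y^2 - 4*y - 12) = y + 2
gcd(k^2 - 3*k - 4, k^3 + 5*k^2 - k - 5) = k + 1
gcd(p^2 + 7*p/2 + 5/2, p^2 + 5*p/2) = p + 5/2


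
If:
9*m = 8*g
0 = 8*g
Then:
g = 0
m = 0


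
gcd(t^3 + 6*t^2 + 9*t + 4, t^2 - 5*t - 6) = t + 1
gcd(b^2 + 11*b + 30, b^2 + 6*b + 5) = b + 5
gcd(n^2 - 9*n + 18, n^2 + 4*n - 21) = n - 3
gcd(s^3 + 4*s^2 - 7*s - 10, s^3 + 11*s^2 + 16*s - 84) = s - 2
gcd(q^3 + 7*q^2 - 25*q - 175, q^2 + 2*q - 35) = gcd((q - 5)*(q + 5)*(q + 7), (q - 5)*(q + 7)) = q^2 + 2*q - 35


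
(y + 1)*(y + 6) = y^2 + 7*y + 6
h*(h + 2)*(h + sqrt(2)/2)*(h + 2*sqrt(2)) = h^4 + 2*h^3 + 5*sqrt(2)*h^3/2 + 2*h^2 + 5*sqrt(2)*h^2 + 4*h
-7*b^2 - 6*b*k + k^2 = (-7*b + k)*(b + k)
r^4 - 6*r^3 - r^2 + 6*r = r*(r - 6)*(r - 1)*(r + 1)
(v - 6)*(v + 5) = v^2 - v - 30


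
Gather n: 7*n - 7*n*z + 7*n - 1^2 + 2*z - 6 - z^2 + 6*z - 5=n*(14 - 7*z) - z^2 + 8*z - 12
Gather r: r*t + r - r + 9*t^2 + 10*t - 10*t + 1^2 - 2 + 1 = r*t + 9*t^2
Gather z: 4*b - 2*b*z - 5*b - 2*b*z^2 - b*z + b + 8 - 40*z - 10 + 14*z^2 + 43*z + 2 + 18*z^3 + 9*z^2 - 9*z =18*z^3 + z^2*(23 - 2*b) + z*(-3*b - 6)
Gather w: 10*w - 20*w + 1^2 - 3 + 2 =-10*w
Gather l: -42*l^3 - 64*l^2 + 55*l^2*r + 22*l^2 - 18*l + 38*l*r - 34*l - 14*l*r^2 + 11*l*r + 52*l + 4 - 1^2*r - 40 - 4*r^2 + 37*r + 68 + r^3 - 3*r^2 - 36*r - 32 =-42*l^3 + l^2*(55*r - 42) + l*(-14*r^2 + 49*r) + r^3 - 7*r^2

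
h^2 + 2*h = h*(h + 2)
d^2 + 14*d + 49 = (d + 7)^2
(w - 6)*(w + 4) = w^2 - 2*w - 24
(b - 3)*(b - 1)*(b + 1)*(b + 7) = b^4 + 4*b^3 - 22*b^2 - 4*b + 21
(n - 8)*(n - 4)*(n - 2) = n^3 - 14*n^2 + 56*n - 64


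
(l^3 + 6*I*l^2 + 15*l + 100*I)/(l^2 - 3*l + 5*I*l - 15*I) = (l^2 + I*l + 20)/(l - 3)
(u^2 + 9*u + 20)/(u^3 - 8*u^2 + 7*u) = (u^2 + 9*u + 20)/(u*(u^2 - 8*u + 7))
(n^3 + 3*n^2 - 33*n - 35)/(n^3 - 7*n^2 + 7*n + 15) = (n + 7)/(n - 3)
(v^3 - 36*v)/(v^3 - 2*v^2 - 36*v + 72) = v/(v - 2)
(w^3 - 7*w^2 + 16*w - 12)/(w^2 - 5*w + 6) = w - 2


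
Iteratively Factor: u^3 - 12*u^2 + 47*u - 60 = (u - 4)*(u^2 - 8*u + 15) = (u - 5)*(u - 4)*(u - 3)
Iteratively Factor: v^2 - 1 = (v - 1)*(v + 1)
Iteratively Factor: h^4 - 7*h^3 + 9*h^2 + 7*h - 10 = (h - 5)*(h^3 - 2*h^2 - h + 2) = (h - 5)*(h - 1)*(h^2 - h - 2) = (h - 5)*(h - 2)*(h - 1)*(h + 1)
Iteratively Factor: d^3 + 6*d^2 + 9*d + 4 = (d + 1)*(d^2 + 5*d + 4) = (d + 1)^2*(d + 4)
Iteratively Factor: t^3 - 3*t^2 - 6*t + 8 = (t - 1)*(t^2 - 2*t - 8) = (t - 4)*(t - 1)*(t + 2)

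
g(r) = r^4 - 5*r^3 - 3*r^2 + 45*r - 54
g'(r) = 4*r^3 - 15*r^2 - 6*r + 45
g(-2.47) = -70.89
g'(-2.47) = -91.97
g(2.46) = 0.73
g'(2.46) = -0.99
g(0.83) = -21.10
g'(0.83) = 31.97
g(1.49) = -5.22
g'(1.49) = 15.99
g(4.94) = 87.86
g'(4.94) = 131.52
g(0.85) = -20.47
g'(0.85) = 31.52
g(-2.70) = -45.81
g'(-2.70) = -126.88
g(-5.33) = 1185.09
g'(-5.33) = -954.83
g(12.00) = 12150.00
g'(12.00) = 4725.00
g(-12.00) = 28350.00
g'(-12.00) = -8955.00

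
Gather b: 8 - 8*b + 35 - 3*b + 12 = 55 - 11*b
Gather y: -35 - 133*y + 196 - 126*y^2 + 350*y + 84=-126*y^2 + 217*y + 245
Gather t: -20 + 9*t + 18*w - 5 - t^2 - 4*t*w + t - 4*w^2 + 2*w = -t^2 + t*(10 - 4*w) - 4*w^2 + 20*w - 25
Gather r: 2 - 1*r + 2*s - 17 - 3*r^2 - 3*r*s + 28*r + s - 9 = -3*r^2 + r*(27 - 3*s) + 3*s - 24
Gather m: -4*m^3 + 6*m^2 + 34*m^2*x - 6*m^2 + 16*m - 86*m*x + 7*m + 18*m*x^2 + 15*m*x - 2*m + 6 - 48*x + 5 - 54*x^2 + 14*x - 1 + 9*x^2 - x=-4*m^3 + 34*m^2*x + m*(18*x^2 - 71*x + 21) - 45*x^2 - 35*x + 10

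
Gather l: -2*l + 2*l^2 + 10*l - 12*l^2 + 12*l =-10*l^2 + 20*l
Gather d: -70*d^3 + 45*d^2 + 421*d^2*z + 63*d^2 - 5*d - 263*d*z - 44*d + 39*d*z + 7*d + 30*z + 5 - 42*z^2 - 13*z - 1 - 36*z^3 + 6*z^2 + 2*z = -70*d^3 + d^2*(421*z + 108) + d*(-224*z - 42) - 36*z^3 - 36*z^2 + 19*z + 4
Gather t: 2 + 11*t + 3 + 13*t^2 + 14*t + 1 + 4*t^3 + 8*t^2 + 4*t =4*t^3 + 21*t^2 + 29*t + 6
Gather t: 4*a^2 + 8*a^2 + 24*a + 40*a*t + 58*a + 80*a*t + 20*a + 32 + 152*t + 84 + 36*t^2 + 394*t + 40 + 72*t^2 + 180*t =12*a^2 + 102*a + 108*t^2 + t*(120*a + 726) + 156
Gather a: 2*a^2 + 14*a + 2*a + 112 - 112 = 2*a^2 + 16*a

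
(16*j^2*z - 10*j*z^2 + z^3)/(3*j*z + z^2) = (16*j^2 - 10*j*z + z^2)/(3*j + z)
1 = 1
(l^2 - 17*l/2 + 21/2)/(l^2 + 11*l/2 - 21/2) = (l - 7)/(l + 7)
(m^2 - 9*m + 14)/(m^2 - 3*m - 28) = (m - 2)/(m + 4)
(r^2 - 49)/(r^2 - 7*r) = (r + 7)/r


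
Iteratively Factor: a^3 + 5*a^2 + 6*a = (a + 2)*(a^2 + 3*a) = (a + 2)*(a + 3)*(a)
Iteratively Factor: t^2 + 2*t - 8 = (t - 2)*(t + 4)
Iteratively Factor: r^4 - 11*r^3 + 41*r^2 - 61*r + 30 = (r - 3)*(r^3 - 8*r^2 + 17*r - 10) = (r - 3)*(r - 1)*(r^2 - 7*r + 10) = (r - 3)*(r - 2)*(r - 1)*(r - 5)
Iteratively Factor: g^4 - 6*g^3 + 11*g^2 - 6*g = (g - 1)*(g^3 - 5*g^2 + 6*g) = g*(g - 1)*(g^2 - 5*g + 6) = g*(g - 2)*(g - 1)*(g - 3)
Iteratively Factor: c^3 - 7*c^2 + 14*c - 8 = (c - 4)*(c^2 - 3*c + 2) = (c - 4)*(c - 1)*(c - 2)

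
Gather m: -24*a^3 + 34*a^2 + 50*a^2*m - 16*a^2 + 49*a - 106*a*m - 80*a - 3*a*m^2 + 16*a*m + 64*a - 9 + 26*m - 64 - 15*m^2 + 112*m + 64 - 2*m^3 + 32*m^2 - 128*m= -24*a^3 + 18*a^2 + 33*a - 2*m^3 + m^2*(17 - 3*a) + m*(50*a^2 - 90*a + 10) - 9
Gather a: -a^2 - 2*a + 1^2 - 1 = -a^2 - 2*a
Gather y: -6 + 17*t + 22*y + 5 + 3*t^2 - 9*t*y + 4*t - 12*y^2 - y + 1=3*t^2 + 21*t - 12*y^2 + y*(21 - 9*t)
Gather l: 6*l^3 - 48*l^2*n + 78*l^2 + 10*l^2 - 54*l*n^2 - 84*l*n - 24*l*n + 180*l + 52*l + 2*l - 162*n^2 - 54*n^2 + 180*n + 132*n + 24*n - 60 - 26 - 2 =6*l^3 + l^2*(88 - 48*n) + l*(-54*n^2 - 108*n + 234) - 216*n^2 + 336*n - 88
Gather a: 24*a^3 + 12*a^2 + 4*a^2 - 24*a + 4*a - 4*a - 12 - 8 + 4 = 24*a^3 + 16*a^2 - 24*a - 16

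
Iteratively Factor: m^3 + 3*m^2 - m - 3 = (m + 1)*(m^2 + 2*m - 3) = (m + 1)*(m + 3)*(m - 1)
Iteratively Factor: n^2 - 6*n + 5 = (n - 1)*(n - 5)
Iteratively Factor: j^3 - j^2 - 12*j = (j - 4)*(j^2 + 3*j) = j*(j - 4)*(j + 3)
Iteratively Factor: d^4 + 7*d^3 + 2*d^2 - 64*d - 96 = (d + 2)*(d^3 + 5*d^2 - 8*d - 48) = (d + 2)*(d + 4)*(d^2 + d - 12) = (d - 3)*(d + 2)*(d + 4)*(d + 4)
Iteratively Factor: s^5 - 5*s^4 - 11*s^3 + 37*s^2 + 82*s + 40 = (s + 1)*(s^4 - 6*s^3 - 5*s^2 + 42*s + 40) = (s + 1)*(s + 2)*(s^3 - 8*s^2 + 11*s + 20) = (s - 4)*(s + 1)*(s + 2)*(s^2 - 4*s - 5) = (s - 5)*(s - 4)*(s + 1)*(s + 2)*(s + 1)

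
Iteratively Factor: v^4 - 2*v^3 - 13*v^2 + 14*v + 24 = (v + 1)*(v^3 - 3*v^2 - 10*v + 24) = (v - 2)*(v + 1)*(v^2 - v - 12) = (v - 4)*(v - 2)*(v + 1)*(v + 3)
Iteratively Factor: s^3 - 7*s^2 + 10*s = (s - 2)*(s^2 - 5*s) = (s - 5)*(s - 2)*(s)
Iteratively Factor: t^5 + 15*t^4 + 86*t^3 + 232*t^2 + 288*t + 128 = (t + 4)*(t^4 + 11*t^3 + 42*t^2 + 64*t + 32) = (t + 4)^2*(t^3 + 7*t^2 + 14*t + 8) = (t + 1)*(t + 4)^2*(t^2 + 6*t + 8) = (t + 1)*(t + 2)*(t + 4)^2*(t + 4)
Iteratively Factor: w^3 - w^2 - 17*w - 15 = (w + 3)*(w^2 - 4*w - 5) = (w + 1)*(w + 3)*(w - 5)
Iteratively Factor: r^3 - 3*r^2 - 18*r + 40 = (r - 5)*(r^2 + 2*r - 8) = (r - 5)*(r + 4)*(r - 2)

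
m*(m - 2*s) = m^2 - 2*m*s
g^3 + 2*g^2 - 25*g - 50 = (g - 5)*(g + 2)*(g + 5)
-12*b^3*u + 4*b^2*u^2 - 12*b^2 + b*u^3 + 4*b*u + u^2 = (-2*b + u)*(6*b + u)*(b*u + 1)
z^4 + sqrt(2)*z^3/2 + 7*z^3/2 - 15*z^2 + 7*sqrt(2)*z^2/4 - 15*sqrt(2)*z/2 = z*(z - 5/2)*(z + 6)*(z + sqrt(2)/2)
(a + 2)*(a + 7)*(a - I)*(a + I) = a^4 + 9*a^3 + 15*a^2 + 9*a + 14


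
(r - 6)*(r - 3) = r^2 - 9*r + 18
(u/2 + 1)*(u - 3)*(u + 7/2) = u^3/2 + 5*u^2/4 - 19*u/4 - 21/2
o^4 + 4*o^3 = o^3*(o + 4)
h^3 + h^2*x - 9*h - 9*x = (h - 3)*(h + 3)*(h + x)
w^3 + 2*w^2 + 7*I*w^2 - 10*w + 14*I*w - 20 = (w + 2)*(w + 2*I)*(w + 5*I)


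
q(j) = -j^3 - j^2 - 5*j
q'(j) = -3*j^2 - 2*j - 5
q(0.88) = -5.86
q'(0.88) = -9.08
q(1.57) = -14.18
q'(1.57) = -15.53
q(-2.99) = 32.74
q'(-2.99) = -25.84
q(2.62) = -37.95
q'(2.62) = -30.83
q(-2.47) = 21.32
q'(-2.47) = -18.36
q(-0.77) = 3.71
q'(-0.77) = -5.24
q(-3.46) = 46.75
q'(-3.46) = -33.99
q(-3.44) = 46.07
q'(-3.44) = -33.62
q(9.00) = -855.00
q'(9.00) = -266.00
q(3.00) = -51.00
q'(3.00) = -38.00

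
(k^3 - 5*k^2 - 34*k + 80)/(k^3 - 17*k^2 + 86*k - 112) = (k + 5)/(k - 7)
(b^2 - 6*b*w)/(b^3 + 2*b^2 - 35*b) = (b - 6*w)/(b^2 + 2*b - 35)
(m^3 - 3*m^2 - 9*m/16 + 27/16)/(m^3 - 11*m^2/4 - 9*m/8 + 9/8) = (4*m - 3)/(2*(2*m - 1))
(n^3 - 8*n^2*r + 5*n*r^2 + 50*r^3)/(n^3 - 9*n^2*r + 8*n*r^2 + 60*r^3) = (-n + 5*r)/(-n + 6*r)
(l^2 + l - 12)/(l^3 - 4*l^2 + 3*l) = (l + 4)/(l*(l - 1))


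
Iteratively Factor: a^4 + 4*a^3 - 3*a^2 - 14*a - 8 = (a + 1)*(a^3 + 3*a^2 - 6*a - 8) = (a - 2)*(a + 1)*(a^2 + 5*a + 4) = (a - 2)*(a + 1)*(a + 4)*(a + 1)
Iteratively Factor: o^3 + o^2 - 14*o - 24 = (o + 2)*(o^2 - o - 12) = (o + 2)*(o + 3)*(o - 4)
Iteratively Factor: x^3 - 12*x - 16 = (x + 2)*(x^2 - 2*x - 8) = (x + 2)^2*(x - 4)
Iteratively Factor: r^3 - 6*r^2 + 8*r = (r - 2)*(r^2 - 4*r) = r*(r - 2)*(r - 4)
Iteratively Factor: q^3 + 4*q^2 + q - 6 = (q + 3)*(q^2 + q - 2) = (q - 1)*(q + 3)*(q + 2)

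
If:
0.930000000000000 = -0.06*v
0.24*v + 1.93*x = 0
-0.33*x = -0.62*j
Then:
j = 1.03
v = -15.50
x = 1.93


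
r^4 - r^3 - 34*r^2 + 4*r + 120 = (r - 6)*(r - 2)*(r + 2)*(r + 5)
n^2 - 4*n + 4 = (n - 2)^2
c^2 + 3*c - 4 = (c - 1)*(c + 4)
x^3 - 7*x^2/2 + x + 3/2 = (x - 3)*(x - 1)*(x + 1/2)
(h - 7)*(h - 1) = h^2 - 8*h + 7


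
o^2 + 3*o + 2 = (o + 1)*(o + 2)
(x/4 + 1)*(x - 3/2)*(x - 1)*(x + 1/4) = x^4/4 + 7*x^3/16 - 65*x^2/32 + 31*x/32 + 3/8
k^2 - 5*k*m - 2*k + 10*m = (k - 2)*(k - 5*m)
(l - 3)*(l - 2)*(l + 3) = l^3 - 2*l^2 - 9*l + 18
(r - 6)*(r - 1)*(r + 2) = r^3 - 5*r^2 - 8*r + 12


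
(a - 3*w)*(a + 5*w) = a^2 + 2*a*w - 15*w^2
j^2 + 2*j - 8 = (j - 2)*(j + 4)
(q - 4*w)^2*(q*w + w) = q^3*w - 8*q^2*w^2 + q^2*w + 16*q*w^3 - 8*q*w^2 + 16*w^3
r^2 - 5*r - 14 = (r - 7)*(r + 2)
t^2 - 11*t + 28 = (t - 7)*(t - 4)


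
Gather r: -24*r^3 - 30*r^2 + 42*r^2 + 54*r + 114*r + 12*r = -24*r^3 + 12*r^2 + 180*r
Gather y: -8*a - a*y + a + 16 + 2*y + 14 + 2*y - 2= -7*a + y*(4 - a) + 28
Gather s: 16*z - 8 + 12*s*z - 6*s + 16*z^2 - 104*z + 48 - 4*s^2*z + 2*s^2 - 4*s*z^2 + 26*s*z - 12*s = s^2*(2 - 4*z) + s*(-4*z^2 + 38*z - 18) + 16*z^2 - 88*z + 40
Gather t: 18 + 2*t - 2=2*t + 16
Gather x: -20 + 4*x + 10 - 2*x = 2*x - 10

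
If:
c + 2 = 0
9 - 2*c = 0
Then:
No Solution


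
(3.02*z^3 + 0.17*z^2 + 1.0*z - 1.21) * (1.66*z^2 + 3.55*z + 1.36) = 5.0132*z^5 + 11.0032*z^4 + 6.3707*z^3 + 1.7726*z^2 - 2.9355*z - 1.6456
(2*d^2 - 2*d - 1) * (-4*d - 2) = -8*d^3 + 4*d^2 + 8*d + 2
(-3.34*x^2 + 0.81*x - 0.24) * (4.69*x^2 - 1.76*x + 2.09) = -15.6646*x^4 + 9.6773*x^3 - 9.5318*x^2 + 2.1153*x - 0.5016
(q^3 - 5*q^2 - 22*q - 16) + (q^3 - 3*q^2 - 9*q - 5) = 2*q^3 - 8*q^2 - 31*q - 21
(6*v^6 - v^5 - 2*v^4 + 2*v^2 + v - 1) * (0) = 0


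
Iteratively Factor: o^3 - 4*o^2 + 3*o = (o - 1)*(o^2 - 3*o) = (o - 3)*(o - 1)*(o)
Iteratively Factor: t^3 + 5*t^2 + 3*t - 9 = (t + 3)*(t^2 + 2*t - 3) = (t + 3)^2*(t - 1)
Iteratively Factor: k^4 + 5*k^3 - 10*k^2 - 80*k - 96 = (k - 4)*(k^3 + 9*k^2 + 26*k + 24) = (k - 4)*(k + 3)*(k^2 + 6*k + 8) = (k - 4)*(k + 3)*(k + 4)*(k + 2)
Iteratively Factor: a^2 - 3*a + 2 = (a - 2)*(a - 1)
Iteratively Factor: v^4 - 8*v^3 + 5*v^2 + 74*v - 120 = (v - 5)*(v^3 - 3*v^2 - 10*v + 24) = (v - 5)*(v - 4)*(v^2 + v - 6) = (v - 5)*(v - 4)*(v - 2)*(v + 3)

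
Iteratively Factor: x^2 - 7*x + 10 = (x - 2)*(x - 5)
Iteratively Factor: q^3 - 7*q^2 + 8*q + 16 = (q - 4)*(q^2 - 3*q - 4) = (q - 4)^2*(q + 1)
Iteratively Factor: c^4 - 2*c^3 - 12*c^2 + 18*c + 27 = (c + 1)*(c^3 - 3*c^2 - 9*c + 27) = (c + 1)*(c + 3)*(c^2 - 6*c + 9) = (c - 3)*(c + 1)*(c + 3)*(c - 3)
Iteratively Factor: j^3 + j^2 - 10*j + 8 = (j - 1)*(j^2 + 2*j - 8) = (j - 2)*(j - 1)*(j + 4)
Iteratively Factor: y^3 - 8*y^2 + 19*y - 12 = (y - 1)*(y^2 - 7*y + 12) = (y - 4)*(y - 1)*(y - 3)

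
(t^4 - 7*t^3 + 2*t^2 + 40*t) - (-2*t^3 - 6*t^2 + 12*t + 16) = t^4 - 5*t^3 + 8*t^2 + 28*t - 16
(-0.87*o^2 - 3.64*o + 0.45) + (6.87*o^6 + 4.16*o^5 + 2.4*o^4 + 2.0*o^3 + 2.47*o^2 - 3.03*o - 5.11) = 6.87*o^6 + 4.16*o^5 + 2.4*o^4 + 2.0*o^3 + 1.6*o^2 - 6.67*o - 4.66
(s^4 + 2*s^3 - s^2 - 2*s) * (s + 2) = s^5 + 4*s^4 + 3*s^3 - 4*s^2 - 4*s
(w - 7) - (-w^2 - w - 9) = w^2 + 2*w + 2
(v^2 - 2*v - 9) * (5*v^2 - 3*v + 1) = 5*v^4 - 13*v^3 - 38*v^2 + 25*v - 9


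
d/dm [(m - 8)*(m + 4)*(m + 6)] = 3*m^2 + 4*m - 56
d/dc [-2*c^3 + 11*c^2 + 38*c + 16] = -6*c^2 + 22*c + 38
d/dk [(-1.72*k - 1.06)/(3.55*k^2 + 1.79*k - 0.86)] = (6.106*k^2 + 7.526*k + 3.3766)/(12.6025*k^4 + 12.709*k^3 - 2.9019*k^2 - 3.0788*k + 0.7396)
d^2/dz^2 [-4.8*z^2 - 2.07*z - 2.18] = -9.60000000000000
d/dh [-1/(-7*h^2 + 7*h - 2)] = 7*(1 - 2*h)/(7*h^2 - 7*h + 2)^2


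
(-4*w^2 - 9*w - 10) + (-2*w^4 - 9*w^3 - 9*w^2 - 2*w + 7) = -2*w^4 - 9*w^3 - 13*w^2 - 11*w - 3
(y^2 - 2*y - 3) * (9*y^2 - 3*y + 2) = 9*y^4 - 21*y^3 - 19*y^2 + 5*y - 6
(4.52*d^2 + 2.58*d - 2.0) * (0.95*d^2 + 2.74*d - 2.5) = 4.294*d^4 + 14.8358*d^3 - 6.1308*d^2 - 11.93*d + 5.0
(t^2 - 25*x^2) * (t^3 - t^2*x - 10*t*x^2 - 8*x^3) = t^5 - t^4*x - 35*t^3*x^2 + 17*t^2*x^3 + 250*t*x^4 + 200*x^5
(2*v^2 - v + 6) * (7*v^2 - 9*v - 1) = 14*v^4 - 25*v^3 + 49*v^2 - 53*v - 6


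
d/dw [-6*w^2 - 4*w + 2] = -12*w - 4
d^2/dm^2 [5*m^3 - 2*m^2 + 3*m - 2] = 30*m - 4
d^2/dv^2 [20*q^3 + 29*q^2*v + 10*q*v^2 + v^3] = 20*q + 6*v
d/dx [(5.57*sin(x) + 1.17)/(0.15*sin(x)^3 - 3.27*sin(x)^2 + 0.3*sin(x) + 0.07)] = (-1.671*sin(x)^3 + 17.6874*sin(x)^2 + 7.6518*sin(x) + 0.0389000000000001)*cos(x)/(0.0225*sin(x)^6 - 0.981*sin(x)^5 + 10.7829*sin(x)^4 - 1.941*sin(x)^3 - 0.3678*sin(x)^2 + 0.042*sin(x) + 0.0049)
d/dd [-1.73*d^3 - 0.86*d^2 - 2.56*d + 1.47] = -5.19*d^2 - 1.72*d - 2.56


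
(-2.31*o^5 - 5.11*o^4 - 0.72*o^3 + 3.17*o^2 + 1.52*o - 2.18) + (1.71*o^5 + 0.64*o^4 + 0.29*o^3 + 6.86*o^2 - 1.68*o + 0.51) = -0.6*o^5 - 4.47*o^4 - 0.43*o^3 + 10.03*o^2 - 0.16*o - 1.67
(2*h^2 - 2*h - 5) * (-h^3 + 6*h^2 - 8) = -2*h^5 + 14*h^4 - 7*h^3 - 46*h^2 + 16*h + 40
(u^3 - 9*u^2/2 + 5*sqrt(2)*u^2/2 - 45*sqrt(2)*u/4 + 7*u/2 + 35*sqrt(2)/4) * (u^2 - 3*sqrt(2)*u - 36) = u^5 - 9*u^4/2 - sqrt(2)*u^4/2 - 95*u^3/2 + 9*sqrt(2)*u^3/4 - 367*sqrt(2)*u^2/4 + 459*u^2/2 - 357*u/2 + 405*sqrt(2)*u - 315*sqrt(2)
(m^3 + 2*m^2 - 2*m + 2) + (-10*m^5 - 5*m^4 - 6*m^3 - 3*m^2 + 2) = -10*m^5 - 5*m^4 - 5*m^3 - m^2 - 2*m + 4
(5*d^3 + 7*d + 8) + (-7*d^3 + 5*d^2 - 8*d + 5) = -2*d^3 + 5*d^2 - d + 13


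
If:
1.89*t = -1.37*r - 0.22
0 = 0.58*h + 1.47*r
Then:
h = 3.49647621444752*t + 0.406997231311352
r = -1.37956204379562*t - 0.160583941605839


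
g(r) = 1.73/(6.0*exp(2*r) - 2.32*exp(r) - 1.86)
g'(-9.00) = 0.00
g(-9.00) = -0.93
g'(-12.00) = 0.00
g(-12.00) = -0.93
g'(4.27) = -0.00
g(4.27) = 0.00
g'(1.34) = -0.05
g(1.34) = 0.02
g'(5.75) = -0.00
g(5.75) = 0.00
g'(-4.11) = 0.02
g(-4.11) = -0.91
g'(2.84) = -0.00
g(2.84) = 0.00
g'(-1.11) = -0.24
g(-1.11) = -0.88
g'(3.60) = -0.00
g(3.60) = 0.00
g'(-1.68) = 0.01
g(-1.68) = -0.83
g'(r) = 1.73*(-12.0*exp(2*r) + 2.32*exp(r))/(6.0*exp(2*r) - 2.32*exp(r) - 1.86)^2 = (4.0136 - 20.76*exp(r))*exp(r)/(-6.0*exp(2*r) + 2.32*exp(r) + 1.86)^2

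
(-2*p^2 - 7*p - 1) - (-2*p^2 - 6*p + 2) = -p - 3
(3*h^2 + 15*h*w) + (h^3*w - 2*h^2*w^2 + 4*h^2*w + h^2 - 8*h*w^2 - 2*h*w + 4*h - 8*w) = h^3*w - 2*h^2*w^2 + 4*h^2*w + 4*h^2 - 8*h*w^2 + 13*h*w + 4*h - 8*w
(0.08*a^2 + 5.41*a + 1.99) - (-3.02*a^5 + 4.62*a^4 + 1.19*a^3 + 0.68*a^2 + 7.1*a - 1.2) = 3.02*a^5 - 4.62*a^4 - 1.19*a^3 - 0.6*a^2 - 1.69*a + 3.19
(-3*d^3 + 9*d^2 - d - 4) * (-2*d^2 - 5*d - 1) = 6*d^5 - 3*d^4 - 40*d^3 + 4*d^2 + 21*d + 4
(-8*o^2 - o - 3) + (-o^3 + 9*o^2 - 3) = -o^3 + o^2 - o - 6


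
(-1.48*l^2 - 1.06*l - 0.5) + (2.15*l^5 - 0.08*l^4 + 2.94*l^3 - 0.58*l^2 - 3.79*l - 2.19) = 2.15*l^5 - 0.08*l^4 + 2.94*l^3 - 2.06*l^2 - 4.85*l - 2.69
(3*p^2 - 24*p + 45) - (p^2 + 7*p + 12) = 2*p^2 - 31*p + 33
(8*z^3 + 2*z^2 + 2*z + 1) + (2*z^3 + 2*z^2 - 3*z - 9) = 10*z^3 + 4*z^2 - z - 8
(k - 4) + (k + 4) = 2*k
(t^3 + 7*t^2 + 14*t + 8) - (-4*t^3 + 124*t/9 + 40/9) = 5*t^3 + 7*t^2 + 2*t/9 + 32/9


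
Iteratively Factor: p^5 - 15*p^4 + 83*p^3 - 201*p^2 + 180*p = (p - 3)*(p^4 - 12*p^3 + 47*p^2 - 60*p) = (p - 4)*(p - 3)*(p^3 - 8*p^2 + 15*p) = p*(p - 4)*(p - 3)*(p^2 - 8*p + 15) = p*(p - 4)*(p - 3)^2*(p - 5)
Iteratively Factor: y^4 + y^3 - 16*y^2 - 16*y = (y - 4)*(y^3 + 5*y^2 + 4*y) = (y - 4)*(y + 1)*(y^2 + 4*y) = (y - 4)*(y + 1)*(y + 4)*(y)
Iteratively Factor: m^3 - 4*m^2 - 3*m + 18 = (m - 3)*(m^2 - m - 6) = (m - 3)^2*(m + 2)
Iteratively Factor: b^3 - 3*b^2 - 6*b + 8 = (b + 2)*(b^2 - 5*b + 4) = (b - 1)*(b + 2)*(b - 4)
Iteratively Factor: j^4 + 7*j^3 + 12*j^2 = (j + 3)*(j^3 + 4*j^2) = j*(j + 3)*(j^2 + 4*j) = j^2*(j + 3)*(j + 4)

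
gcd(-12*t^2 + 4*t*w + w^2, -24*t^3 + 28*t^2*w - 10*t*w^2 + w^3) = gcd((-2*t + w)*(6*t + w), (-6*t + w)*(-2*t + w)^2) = 2*t - w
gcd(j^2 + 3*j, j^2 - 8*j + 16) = 1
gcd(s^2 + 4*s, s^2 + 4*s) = s^2 + 4*s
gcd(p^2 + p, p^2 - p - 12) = 1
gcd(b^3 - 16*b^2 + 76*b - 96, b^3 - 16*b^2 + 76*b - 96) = b^3 - 16*b^2 + 76*b - 96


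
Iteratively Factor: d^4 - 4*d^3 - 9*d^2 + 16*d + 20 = (d + 2)*(d^3 - 6*d^2 + 3*d + 10) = (d - 2)*(d + 2)*(d^2 - 4*d - 5) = (d - 5)*(d - 2)*(d + 2)*(d + 1)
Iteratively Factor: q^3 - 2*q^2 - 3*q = (q + 1)*(q^2 - 3*q) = (q - 3)*(q + 1)*(q)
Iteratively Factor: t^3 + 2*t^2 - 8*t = (t)*(t^2 + 2*t - 8) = t*(t - 2)*(t + 4)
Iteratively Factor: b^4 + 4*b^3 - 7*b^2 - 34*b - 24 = (b + 1)*(b^3 + 3*b^2 - 10*b - 24) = (b + 1)*(b + 4)*(b^2 - b - 6) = (b - 3)*(b + 1)*(b + 4)*(b + 2)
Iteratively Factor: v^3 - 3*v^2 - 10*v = (v - 5)*(v^2 + 2*v) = (v - 5)*(v + 2)*(v)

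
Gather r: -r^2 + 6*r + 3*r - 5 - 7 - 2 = -r^2 + 9*r - 14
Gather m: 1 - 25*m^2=1 - 25*m^2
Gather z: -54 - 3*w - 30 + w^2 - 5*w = w^2 - 8*w - 84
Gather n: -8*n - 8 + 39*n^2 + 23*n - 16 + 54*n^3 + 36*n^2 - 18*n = 54*n^3 + 75*n^2 - 3*n - 24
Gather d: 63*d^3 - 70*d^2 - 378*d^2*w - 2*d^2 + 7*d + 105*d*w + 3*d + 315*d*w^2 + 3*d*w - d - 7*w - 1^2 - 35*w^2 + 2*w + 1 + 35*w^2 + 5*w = 63*d^3 + d^2*(-378*w - 72) + d*(315*w^2 + 108*w + 9)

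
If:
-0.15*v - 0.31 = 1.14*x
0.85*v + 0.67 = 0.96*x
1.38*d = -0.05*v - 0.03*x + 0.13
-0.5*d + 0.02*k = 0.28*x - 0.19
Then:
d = 0.13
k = -8.25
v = -0.95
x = -0.15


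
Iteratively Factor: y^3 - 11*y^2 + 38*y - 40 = (y - 2)*(y^2 - 9*y + 20) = (y - 4)*(y - 2)*(y - 5)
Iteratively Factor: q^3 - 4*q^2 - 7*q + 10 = (q + 2)*(q^2 - 6*q + 5) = (q - 5)*(q + 2)*(q - 1)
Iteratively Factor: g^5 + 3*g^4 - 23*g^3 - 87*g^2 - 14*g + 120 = (g + 3)*(g^4 - 23*g^2 - 18*g + 40) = (g - 1)*(g + 3)*(g^3 + g^2 - 22*g - 40) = (g - 1)*(g + 3)*(g + 4)*(g^2 - 3*g - 10) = (g - 5)*(g - 1)*(g + 3)*(g + 4)*(g + 2)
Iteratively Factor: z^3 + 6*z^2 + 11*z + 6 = (z + 2)*(z^2 + 4*z + 3) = (z + 2)*(z + 3)*(z + 1)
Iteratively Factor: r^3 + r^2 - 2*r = (r)*(r^2 + r - 2) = r*(r - 1)*(r + 2)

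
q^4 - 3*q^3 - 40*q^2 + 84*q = q*(q - 7)*(q - 2)*(q + 6)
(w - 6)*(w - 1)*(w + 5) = w^3 - 2*w^2 - 29*w + 30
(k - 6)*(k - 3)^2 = k^3 - 12*k^2 + 45*k - 54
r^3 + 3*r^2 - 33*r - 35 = (r - 5)*(r + 1)*(r + 7)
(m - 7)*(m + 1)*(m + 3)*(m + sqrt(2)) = m^4 - 3*m^3 + sqrt(2)*m^3 - 25*m^2 - 3*sqrt(2)*m^2 - 25*sqrt(2)*m - 21*m - 21*sqrt(2)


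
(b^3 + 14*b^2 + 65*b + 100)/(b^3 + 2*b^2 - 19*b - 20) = (b^2 + 9*b + 20)/(b^2 - 3*b - 4)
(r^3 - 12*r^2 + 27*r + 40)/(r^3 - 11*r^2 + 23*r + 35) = (r - 8)/(r - 7)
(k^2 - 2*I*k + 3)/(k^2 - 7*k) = (k^2 - 2*I*k + 3)/(k*(k - 7))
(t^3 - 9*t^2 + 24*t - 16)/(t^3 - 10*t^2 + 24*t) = (t^2 - 5*t + 4)/(t*(t - 6))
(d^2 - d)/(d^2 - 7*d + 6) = d/(d - 6)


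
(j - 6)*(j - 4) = j^2 - 10*j + 24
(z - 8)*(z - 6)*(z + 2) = z^3 - 12*z^2 + 20*z + 96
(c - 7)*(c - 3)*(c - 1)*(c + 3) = c^4 - 8*c^3 - 2*c^2 + 72*c - 63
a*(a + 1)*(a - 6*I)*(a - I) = a^4 + a^3 - 7*I*a^3 - 6*a^2 - 7*I*a^2 - 6*a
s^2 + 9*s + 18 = (s + 3)*(s + 6)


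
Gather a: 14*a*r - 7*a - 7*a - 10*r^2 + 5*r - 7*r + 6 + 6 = a*(14*r - 14) - 10*r^2 - 2*r + 12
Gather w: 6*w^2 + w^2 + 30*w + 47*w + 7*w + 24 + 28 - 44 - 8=7*w^2 + 84*w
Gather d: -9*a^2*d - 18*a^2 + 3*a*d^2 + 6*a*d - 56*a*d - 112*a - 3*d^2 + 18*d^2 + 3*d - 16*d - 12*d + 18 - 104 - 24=-18*a^2 - 112*a + d^2*(3*a + 15) + d*(-9*a^2 - 50*a - 25) - 110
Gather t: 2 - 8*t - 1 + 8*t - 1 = 0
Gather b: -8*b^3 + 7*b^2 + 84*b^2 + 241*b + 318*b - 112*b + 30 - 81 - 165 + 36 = -8*b^3 + 91*b^2 + 447*b - 180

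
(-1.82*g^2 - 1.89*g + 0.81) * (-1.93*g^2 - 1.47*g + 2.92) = 3.5126*g^4 + 6.3231*g^3 - 4.0994*g^2 - 6.7095*g + 2.3652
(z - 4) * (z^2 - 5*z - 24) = z^3 - 9*z^2 - 4*z + 96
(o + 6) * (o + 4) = o^2 + 10*o + 24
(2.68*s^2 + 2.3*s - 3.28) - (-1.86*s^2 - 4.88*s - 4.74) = 4.54*s^2 + 7.18*s + 1.46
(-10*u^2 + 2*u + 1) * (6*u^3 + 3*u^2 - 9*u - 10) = -60*u^5 - 18*u^4 + 102*u^3 + 85*u^2 - 29*u - 10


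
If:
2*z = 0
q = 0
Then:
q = 0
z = 0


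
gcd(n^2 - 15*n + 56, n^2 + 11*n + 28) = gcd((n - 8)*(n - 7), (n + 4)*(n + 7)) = 1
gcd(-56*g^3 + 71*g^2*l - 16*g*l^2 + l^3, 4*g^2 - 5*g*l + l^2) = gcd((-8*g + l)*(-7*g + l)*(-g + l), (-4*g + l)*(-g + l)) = g - l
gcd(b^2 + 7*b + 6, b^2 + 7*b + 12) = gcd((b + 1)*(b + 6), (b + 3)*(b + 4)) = 1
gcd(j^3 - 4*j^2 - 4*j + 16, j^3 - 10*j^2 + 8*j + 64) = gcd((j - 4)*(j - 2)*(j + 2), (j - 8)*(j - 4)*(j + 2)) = j^2 - 2*j - 8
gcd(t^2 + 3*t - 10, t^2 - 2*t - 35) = t + 5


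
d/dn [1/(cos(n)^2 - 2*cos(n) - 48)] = 2*(cos(n) - 1)*sin(n)/(sin(n)^2 + 2*cos(n) + 47)^2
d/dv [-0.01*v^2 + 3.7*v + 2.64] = 3.7 - 0.02*v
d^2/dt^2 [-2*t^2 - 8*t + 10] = -4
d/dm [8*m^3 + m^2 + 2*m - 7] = 24*m^2 + 2*m + 2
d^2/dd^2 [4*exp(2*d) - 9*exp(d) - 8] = (16*exp(d) - 9)*exp(d)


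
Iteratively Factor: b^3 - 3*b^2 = (b)*(b^2 - 3*b) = b*(b - 3)*(b)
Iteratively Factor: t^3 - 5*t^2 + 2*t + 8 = (t - 4)*(t^2 - t - 2) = (t - 4)*(t - 2)*(t + 1)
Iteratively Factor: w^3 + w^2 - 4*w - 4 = (w - 2)*(w^2 + 3*w + 2) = (w - 2)*(w + 2)*(w + 1)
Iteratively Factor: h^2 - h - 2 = (h - 2)*(h + 1)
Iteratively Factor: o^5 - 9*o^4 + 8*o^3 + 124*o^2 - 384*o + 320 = (o - 2)*(o^4 - 7*o^3 - 6*o^2 + 112*o - 160) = (o - 4)*(o - 2)*(o^3 - 3*o^2 - 18*o + 40) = (o - 5)*(o - 4)*(o - 2)*(o^2 + 2*o - 8) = (o - 5)*(o - 4)*(o - 2)*(o + 4)*(o - 2)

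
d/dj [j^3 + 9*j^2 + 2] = 3*j*(j + 6)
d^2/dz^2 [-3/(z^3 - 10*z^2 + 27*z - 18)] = 6*((3*z - 10)*(z^3 - 10*z^2 + 27*z - 18) - (3*z^2 - 20*z + 27)^2)/(z^3 - 10*z^2 + 27*z - 18)^3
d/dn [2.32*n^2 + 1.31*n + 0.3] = 4.64*n + 1.31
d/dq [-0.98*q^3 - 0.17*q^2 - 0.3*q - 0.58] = -2.94*q^2 - 0.34*q - 0.3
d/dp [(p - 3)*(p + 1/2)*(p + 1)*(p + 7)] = 4*p^3 + 33*p^2/2 - 29*p - 59/2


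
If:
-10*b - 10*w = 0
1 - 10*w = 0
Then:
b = -1/10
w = 1/10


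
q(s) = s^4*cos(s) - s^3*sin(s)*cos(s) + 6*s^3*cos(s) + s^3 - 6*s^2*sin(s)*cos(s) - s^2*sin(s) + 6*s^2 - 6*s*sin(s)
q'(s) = -s^4*sin(s) + s^3*sin(s)^2 - 6*s^3*sin(s) - s^3*cos(s)^2 + 4*s^3*cos(s) + 6*s^2*sin(s)^2 - 3*s^2*sin(s)*cos(s) - 6*s^2*cos(s)^2 + 17*s^2*cos(s) + 3*s^2 - 12*s*sin(s)*cos(s) - 2*s*sin(s) - 6*s*cos(s) + 12*s - 6*sin(s)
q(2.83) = -106.80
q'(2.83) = -247.18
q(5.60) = 2162.82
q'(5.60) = 2395.45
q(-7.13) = 191.38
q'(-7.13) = 34.22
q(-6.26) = 53.77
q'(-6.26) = -227.12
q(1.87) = 6.04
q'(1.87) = -15.47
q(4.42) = -67.87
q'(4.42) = 938.73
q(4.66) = 212.50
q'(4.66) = 1398.45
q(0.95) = 1.40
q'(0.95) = 5.79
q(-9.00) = -2133.27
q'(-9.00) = 2494.15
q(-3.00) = 102.15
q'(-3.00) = -107.47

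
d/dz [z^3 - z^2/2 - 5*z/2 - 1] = 3*z^2 - z - 5/2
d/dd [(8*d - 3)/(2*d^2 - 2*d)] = (-8*d^2 + 6*d - 3)/(2*d^2*(d^2 - 2*d + 1))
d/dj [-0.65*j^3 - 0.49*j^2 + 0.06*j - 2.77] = -1.95*j^2 - 0.98*j + 0.06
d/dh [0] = 0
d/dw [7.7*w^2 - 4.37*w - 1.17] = 15.4*w - 4.37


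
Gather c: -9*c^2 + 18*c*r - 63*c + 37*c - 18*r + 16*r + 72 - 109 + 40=-9*c^2 + c*(18*r - 26) - 2*r + 3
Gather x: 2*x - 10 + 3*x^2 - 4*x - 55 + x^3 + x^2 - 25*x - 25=x^3 + 4*x^2 - 27*x - 90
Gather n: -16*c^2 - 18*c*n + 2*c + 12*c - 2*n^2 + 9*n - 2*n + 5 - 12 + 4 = -16*c^2 + 14*c - 2*n^2 + n*(7 - 18*c) - 3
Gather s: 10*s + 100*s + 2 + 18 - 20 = 110*s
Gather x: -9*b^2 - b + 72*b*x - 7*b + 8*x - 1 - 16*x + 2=-9*b^2 - 8*b + x*(72*b - 8) + 1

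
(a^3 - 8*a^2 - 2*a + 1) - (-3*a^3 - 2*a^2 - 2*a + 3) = 4*a^3 - 6*a^2 - 2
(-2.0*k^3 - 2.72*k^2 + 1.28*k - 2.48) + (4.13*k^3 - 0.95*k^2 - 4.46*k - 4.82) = 2.13*k^3 - 3.67*k^2 - 3.18*k - 7.3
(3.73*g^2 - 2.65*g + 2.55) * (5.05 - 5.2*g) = -19.396*g^3 + 32.6165*g^2 - 26.6425*g + 12.8775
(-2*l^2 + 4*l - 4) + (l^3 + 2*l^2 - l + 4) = l^3 + 3*l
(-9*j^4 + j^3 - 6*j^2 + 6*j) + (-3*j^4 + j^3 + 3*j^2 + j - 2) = -12*j^4 + 2*j^3 - 3*j^2 + 7*j - 2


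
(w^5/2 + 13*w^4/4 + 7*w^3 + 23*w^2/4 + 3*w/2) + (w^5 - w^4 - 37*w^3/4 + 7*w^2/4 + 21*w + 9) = 3*w^5/2 + 9*w^4/4 - 9*w^3/4 + 15*w^2/2 + 45*w/2 + 9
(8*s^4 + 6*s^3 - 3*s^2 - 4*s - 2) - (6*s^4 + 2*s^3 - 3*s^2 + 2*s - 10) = 2*s^4 + 4*s^3 - 6*s + 8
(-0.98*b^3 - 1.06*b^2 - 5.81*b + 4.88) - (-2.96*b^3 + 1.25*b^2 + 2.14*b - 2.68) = 1.98*b^3 - 2.31*b^2 - 7.95*b + 7.56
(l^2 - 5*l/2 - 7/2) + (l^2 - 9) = 2*l^2 - 5*l/2 - 25/2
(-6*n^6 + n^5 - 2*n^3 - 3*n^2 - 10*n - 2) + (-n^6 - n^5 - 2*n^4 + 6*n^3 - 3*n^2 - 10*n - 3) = -7*n^6 - 2*n^4 + 4*n^3 - 6*n^2 - 20*n - 5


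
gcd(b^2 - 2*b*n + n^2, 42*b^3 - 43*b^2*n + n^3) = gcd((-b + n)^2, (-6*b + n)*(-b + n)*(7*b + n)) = b - n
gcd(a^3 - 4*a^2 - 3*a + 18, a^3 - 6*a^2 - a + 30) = a^2 - a - 6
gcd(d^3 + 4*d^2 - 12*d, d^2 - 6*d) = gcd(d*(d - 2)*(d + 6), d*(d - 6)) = d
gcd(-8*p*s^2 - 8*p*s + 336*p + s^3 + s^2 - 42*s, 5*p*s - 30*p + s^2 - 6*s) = s - 6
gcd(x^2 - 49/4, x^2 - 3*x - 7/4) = x - 7/2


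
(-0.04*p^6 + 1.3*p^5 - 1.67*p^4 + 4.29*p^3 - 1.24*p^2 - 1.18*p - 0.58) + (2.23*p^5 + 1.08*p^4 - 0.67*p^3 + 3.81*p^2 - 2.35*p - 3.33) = -0.04*p^6 + 3.53*p^5 - 0.59*p^4 + 3.62*p^3 + 2.57*p^2 - 3.53*p - 3.91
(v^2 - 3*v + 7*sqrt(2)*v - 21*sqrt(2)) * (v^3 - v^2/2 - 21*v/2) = v^5 - 7*v^4/2 + 7*sqrt(2)*v^4 - 49*sqrt(2)*v^3/2 - 9*v^3 - 63*sqrt(2)*v^2 + 63*v^2/2 + 441*sqrt(2)*v/2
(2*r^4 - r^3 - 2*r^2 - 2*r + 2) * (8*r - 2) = 16*r^5 - 12*r^4 - 14*r^3 - 12*r^2 + 20*r - 4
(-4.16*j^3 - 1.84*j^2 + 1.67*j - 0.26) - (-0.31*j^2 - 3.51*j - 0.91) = -4.16*j^3 - 1.53*j^2 + 5.18*j + 0.65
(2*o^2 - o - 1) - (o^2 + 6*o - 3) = o^2 - 7*o + 2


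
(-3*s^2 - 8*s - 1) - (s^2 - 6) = -4*s^2 - 8*s + 5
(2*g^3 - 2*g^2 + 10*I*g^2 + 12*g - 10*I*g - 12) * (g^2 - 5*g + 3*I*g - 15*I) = 2*g^5 - 12*g^4 + 16*I*g^4 - 8*g^3 - 96*I*g^3 + 108*g^2 + 116*I*g^2 - 90*g - 216*I*g + 180*I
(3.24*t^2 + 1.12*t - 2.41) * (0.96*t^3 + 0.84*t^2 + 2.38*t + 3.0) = 3.1104*t^5 + 3.7968*t^4 + 6.3384*t^3 + 10.3612*t^2 - 2.3758*t - 7.23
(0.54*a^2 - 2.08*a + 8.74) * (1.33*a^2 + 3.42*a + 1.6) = 0.7182*a^4 - 0.9196*a^3 + 5.3746*a^2 + 26.5628*a + 13.984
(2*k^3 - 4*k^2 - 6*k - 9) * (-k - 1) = -2*k^4 + 2*k^3 + 10*k^2 + 15*k + 9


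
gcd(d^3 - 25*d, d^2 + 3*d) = d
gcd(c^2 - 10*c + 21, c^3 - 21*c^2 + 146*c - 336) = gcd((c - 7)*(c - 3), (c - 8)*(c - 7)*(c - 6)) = c - 7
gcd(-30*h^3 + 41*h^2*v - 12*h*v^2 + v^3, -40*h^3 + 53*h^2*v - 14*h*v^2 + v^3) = 5*h^2 - 6*h*v + v^2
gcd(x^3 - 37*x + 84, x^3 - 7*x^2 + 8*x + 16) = x - 4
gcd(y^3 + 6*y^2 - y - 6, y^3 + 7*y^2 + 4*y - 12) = y^2 + 5*y - 6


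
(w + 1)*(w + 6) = w^2 + 7*w + 6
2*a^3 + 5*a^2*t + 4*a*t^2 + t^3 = (a + t)^2*(2*a + t)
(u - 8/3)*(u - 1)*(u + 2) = u^3 - 5*u^2/3 - 14*u/3 + 16/3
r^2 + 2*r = r*(r + 2)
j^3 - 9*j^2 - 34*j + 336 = (j - 8)*(j - 7)*(j + 6)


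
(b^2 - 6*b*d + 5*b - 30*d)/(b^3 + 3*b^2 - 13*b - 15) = (b - 6*d)/(b^2 - 2*b - 3)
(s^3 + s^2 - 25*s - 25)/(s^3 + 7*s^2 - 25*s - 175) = (s + 1)/(s + 7)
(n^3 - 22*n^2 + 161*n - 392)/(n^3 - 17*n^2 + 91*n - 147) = (n - 8)/(n - 3)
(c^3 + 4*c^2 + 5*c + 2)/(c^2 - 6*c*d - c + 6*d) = (c^3 + 4*c^2 + 5*c + 2)/(c^2 - 6*c*d - c + 6*d)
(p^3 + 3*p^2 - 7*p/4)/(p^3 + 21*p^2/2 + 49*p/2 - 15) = p*(2*p + 7)/(2*(p^2 + 11*p + 30))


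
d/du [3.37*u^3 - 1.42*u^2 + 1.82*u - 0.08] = 10.11*u^2 - 2.84*u + 1.82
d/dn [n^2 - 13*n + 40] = 2*n - 13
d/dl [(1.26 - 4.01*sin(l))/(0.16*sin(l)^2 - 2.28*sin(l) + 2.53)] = (0.6416*sin(l)^2 - 0.4032*sin(l) - 7.2725)*cos(l)/(0.0256*sin(l)^4 - 0.7296*sin(l)^3 + 6.008*sin(l)^2 - 11.5368*sin(l) + 6.4009)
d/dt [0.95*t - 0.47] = 0.950000000000000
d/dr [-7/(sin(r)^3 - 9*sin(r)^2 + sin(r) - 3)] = 7*(3*sin(r)^2 - 18*sin(r) + 1)*cos(r)/(sin(r)^3 - 9*sin(r)^2 + sin(r) - 3)^2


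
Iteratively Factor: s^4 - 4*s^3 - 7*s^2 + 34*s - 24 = (s - 2)*(s^3 - 2*s^2 - 11*s + 12) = (s - 2)*(s + 3)*(s^2 - 5*s + 4) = (s - 4)*(s - 2)*(s + 3)*(s - 1)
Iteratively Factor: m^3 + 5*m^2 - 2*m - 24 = (m + 4)*(m^2 + m - 6) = (m - 2)*(m + 4)*(m + 3)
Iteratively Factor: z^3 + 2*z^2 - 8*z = (z)*(z^2 + 2*z - 8) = z*(z - 2)*(z + 4)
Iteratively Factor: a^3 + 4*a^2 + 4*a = (a + 2)*(a^2 + 2*a) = a*(a + 2)*(a + 2)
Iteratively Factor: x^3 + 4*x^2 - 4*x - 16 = (x - 2)*(x^2 + 6*x + 8) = (x - 2)*(x + 2)*(x + 4)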